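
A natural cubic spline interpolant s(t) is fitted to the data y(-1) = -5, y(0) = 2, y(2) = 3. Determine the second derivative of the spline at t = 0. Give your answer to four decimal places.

-6.5000

Let m_i = s''(x_i). Step sizes h_i = 1, 2; slopes of the chords Δ_i = (y_(i+1) - y_i)/h_i = 7, 1/2.
  1·m_0 + 6·m_1 + 2·m_2 = 6(Δ_1 - Δ_0) = -39
Natural end conditions: m_0 = m_2 = 0.
Hence m_0 = 0, m_1 = -13/2, m_2 = 0.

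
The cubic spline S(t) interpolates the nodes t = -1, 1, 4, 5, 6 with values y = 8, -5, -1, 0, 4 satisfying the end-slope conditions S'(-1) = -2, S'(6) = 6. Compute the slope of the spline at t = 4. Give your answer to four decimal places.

Let m_i = S''(x_i). Step sizes h_i = 2, 3, 1, 1; slopes of the chords Δ_i = (y_(i+1) - y_i)/h_i = -13/2, 4/3, 1, 4.
  2·m_0 + 10·m_1 + 3·m_2 = 6(Δ_1 - Δ_0) = 47
  3·m_1 + 8·m_2 + 1·m_3 = 6(Δ_2 - Δ_1) = -2
  1·m_2 + 4·m_3 + 1·m_4 = 6(Δ_3 - Δ_2) = 18
Clamped end conditions give two more equations: 2h_0·m_0 + h_0·m_1 = 6(Δ_0 - S'(-1)) = -27 and h_3·m_3 + 2h_3·m_4 = 6(S'(6) - Δ_3) = 12.
Solving: m_0 = -6061/564, m_1 = 1127/141, m_2 = -1075/282, m_3 = 637/141, m_4 = 1055/282.
On [4, 5], S'(t) = b_2 + 2c_2·(t - 4) + 3d_2·(t - 4)² with b_2 = Δ_2 - h_2(2m_2 + m_3)/6 = 214/141, c_2 = m_2/2 = -1075/564, d_2 = (m_3 - m_2)/(6h_2) = 261/188. So S'(4) = 214/141.

1.5177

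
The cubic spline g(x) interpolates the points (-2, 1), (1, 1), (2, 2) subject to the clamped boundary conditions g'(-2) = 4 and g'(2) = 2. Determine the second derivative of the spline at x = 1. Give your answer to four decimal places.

2.5000

Let M_i = g''(x_i). Step sizes h_i = 3, 1; slopes of the chords Δ_i = (y_(i+1) - y_i)/h_i = 0, 1.
  3·M_0 + 8·M_1 + 1·M_2 = 6(Δ_1 - Δ_0) = 6
Clamped end conditions give two more equations: 2h_0·M_0 + h_0·M_1 = 6(Δ_0 - g'(-2)) = -24 and h_1·M_1 + 2h_1·M_2 = 6(g'(2) - Δ_1) = 6.
Forward elimination and back-substitution give M_0 = -21/4, M_1 = 5/2, M_2 = 7/4.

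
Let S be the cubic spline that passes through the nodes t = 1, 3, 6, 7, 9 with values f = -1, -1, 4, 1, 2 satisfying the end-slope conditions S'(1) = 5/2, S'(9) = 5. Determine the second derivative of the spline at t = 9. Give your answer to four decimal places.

5.4804

With M_i denoting the second derivative at x_i, h_i = 2, 3, 1, 2, and Δ_i = (y_(i+1) − y_i)/h_i = 0, 5/3, -3, 1/2:
  2·M_0 + 10·M_1 + 3·M_2 = 6(Δ_1 - Δ_0) = 10
  3·M_1 + 8·M_2 + 1·M_3 = 6(Δ_2 - Δ_1) = -28
  1·M_2 + 6·M_3 + 2·M_4 = 6(Δ_3 - Δ_2) = 21
Clamped end conditions give two more equations: 2h_0·M_0 + h_0·M_1 = 6(Δ_0 - S'(1)) = -15 and h_3·M_3 + 2h_3·M_4 = 6(S'(9) - Δ_3) = 27.
Solving: M_0 = -95/17, M_1 = 125/34, M_2 = -265/51, M_3 = 259/102, M_4 = 559/102.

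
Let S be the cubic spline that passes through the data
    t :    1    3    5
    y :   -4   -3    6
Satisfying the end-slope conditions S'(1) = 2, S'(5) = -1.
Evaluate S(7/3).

Write m_i for S''(x_i). With h_i = 2, 2 and divided differences Δ_i = 1/2, 9/2, the continuity of S' gives the tridiagonal system
  2·m_0 + 8·m_1 + 2·m_2 = 6(Δ_1 - Δ_0) = 24
Clamped end conditions give two more equations: 2h_0·m_0 + h_0·m_1 = 6(Δ_0 - S'(1)) = -9 and h_1·m_1 + 2h_1·m_2 = 6(S'(5) - Δ_1) = -33.
Solving: m_0 = -6, m_1 = 15/2, m_2 = -12.
On [1, 3], S(t) = -4 + 2·(t - 1) - 3·(t - 1)² + 9/8·(t - 1)³.
With (t - 1) = 4/3: S(7/3) = -4.

-4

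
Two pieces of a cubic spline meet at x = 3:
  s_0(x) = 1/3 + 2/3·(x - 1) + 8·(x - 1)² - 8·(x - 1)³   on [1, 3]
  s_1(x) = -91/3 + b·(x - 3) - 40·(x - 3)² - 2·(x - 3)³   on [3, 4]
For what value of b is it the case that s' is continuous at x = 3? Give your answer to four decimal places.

-63.3333

s_0'(x) = 2/3 + 16·(x - 1) - 24·(x - 1)², so s_0'(3) = -190/3. On the right, s_1'(3) = b, so b = -190/3.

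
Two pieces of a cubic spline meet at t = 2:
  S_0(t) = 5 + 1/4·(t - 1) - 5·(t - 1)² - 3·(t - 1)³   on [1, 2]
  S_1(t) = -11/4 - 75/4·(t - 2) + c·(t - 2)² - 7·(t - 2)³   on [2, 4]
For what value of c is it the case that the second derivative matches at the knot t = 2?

S_0''(t) = -10 - 18·(t - 1), so S_0''(2) = -28. On the right, S_1''(2) = 2c, so c = -14.

-14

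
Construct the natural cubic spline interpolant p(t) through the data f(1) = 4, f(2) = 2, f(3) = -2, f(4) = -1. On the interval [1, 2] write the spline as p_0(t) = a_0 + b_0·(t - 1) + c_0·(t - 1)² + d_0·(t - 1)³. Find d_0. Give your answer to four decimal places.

Put σ_i = p'' at the i-th knot. Here h = (1, 1, 1) and Δ = (-2, -4, 1), so the interior equations h_(i-1)·σ_(i-1) + 2(h_(i-1)+h_i)·σ_i + h_i·σ_(i+1) = 6(Δ_i − Δ_(i-1)) read
  1·σ_0 + 4·σ_1 + 1·σ_2 = 6(Δ_1 - Δ_0) = -12
  1·σ_1 + 4·σ_2 + 1·σ_3 = 6(Δ_2 - Δ_1) = 30
Natural end conditions: σ_0 = σ_3 = 0.
Solving: σ_0 = 0, σ_1 = -26/5, σ_2 = 44/5, σ_3 = 0.
On [1, 2], with p_0(t) = a_0 + b_0·(t - 1) + c_0·(t - 1)² + d_0·(t - 1)³: c_0 = σ_0/2 = 0, d_0 = (σ_1 - σ_0)/(6h_0) = -13/15, b_0 = Δ_0 - h_0(2σ_0 + σ_1)/6 = -17/15.

-0.8667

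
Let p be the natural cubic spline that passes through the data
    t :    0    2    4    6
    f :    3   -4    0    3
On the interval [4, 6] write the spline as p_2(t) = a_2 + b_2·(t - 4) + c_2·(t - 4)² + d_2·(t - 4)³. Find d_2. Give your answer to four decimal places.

0.1250

With σ_i denoting the second derivative at x_i, h_i = 2, 2, 2, and Δ_i = (y_(i+1) − y_i)/h_i = -7/2, 2, 3/2:
  2·σ_0 + 8·σ_1 + 2·σ_2 = 6(Δ_1 - Δ_0) = 33
  2·σ_1 + 8·σ_2 + 2·σ_3 = 6(Δ_2 - Δ_1) = -3
Natural end conditions: σ_0 = σ_3 = 0.
Solving the tridiagonal system: σ_0 = 0, σ_1 = 9/2, σ_2 = -3/2, σ_3 = 0.
On [4, 6], with p_2(t) = a_2 + b_2·(t - 4) + c_2·(t - 4)² + d_2·(t - 4)³: c_2 = σ_2/2 = -3/4, d_2 = (σ_3 - σ_2)/(6h_2) = 1/8, b_2 = Δ_2 - h_2(2σ_2 + σ_3)/6 = 5/2.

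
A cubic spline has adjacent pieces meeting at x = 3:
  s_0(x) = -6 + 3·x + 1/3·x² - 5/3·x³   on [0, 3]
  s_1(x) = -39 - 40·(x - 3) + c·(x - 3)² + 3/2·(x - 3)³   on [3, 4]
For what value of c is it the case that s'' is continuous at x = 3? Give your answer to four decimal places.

s_0''(x) = 2/3 - 10·x, so s_0''(3) = -88/3. On the right, s_1''(3) = 2c, so c = -44/3.

-14.6667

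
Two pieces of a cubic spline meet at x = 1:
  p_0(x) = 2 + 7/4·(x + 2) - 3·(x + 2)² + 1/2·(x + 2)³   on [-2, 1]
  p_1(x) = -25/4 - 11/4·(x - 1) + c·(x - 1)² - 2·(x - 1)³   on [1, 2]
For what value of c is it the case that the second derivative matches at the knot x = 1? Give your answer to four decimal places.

1.5000

p_0''(x) = -6 + 3·(x + 2), so p_0''(1) = 3. On the right, p_1''(1) = 2c, so c = 3/2.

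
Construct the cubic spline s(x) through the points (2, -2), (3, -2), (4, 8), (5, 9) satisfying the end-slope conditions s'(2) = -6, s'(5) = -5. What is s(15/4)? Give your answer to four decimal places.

Let σ_i = s''(x_i). Step sizes h_i = 1, 1, 1; slopes of the chords Δ_i = (y_(i+1) - y_i)/h_i = 0, 10, 1.
  1·σ_0 + 4·σ_1 + 1·σ_2 = 6(Δ_1 - Δ_0) = 60
  1·σ_1 + 4·σ_2 + 1·σ_3 = 6(Δ_2 - Δ_1) = -54
Clamped end conditions give two more equations: 2h_0·σ_0 + h_0·σ_1 = 6(Δ_0 - s'(2)) = 36 and h_2·σ_2 + 2h_2·σ_3 = 6(s'(5) - Δ_2) = -36.
Solving: σ_0 = 148/15, σ_1 = 244/15, σ_2 = -224/15, σ_3 = -158/15.
On [3, 4], s(x) = -2 + 106/15·(x - 3) + 122/15·(x - 3)² - 26/5·(x - 3)³.
With (x - 3) = 3/4: s(15/4) = 909/160.

5.6813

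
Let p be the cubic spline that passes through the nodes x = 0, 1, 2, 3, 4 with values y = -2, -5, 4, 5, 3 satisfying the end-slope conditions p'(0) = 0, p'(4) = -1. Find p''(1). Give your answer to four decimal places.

28.5714

Put m_i = p'' at the i-th knot. Here h = (1, 1, 1, 1) and Δ = (-3, 9, 1, -2), so the interior equations h_(i-1)·m_(i-1) + 2(h_(i-1)+h_i)·m_i + h_i·m_(i+1) = 6(Δ_i − Δ_(i-1)) read
  1·m_0 + 4·m_1 + 1·m_2 = 6(Δ_1 - Δ_0) = 72
  1·m_1 + 4·m_2 + 1·m_3 = 6(Δ_2 - Δ_1) = -48
  1·m_2 + 4·m_3 + 1·m_4 = 6(Δ_3 - Δ_2) = -18
Clamped end conditions give two more equations: 2h_0·m_0 + h_0·m_1 = 6(Δ_0 - p'(0)) = -18 and h_3·m_3 + 2h_3·m_4 = 6(p'(4) - Δ_3) = 6.
Hence m_0 = -163/7, m_1 = 200/7, m_2 = -19, m_3 = -4/7, m_4 = 23/7.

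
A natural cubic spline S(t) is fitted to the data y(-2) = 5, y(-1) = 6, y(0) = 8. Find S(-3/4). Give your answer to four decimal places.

6.4180

Write m_i for S''(x_i). With h_i = 1, 1 and divided differences Δ_i = 1, 2, the continuity of S' gives the tridiagonal system
  1·m_0 + 4·m_1 + 1·m_2 = 6(Δ_1 - Δ_0) = 6
Natural end conditions: m_0 = m_2 = 0.
Solving the tridiagonal system: m_0 = 0, m_1 = 3/2, m_2 = 0.
On [-1, 0], S(t) = 6 + 3/2·(t + 1) + 3/4·(t + 1)² - 1/4·(t + 1)³.
With (t + 1) = 1/4: S(-3/4) = 1643/256.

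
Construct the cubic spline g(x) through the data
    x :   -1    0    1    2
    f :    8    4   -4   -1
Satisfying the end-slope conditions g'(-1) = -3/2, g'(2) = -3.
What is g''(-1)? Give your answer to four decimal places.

-1.2000

With m_i denoting the second derivative at x_i, h_i = 1, 1, 1, and Δ_i = (y_(i+1) − y_i)/h_i = -4, -8, 3:
  1·m_0 + 4·m_1 + 1·m_2 = 6(Δ_1 - Δ_0) = -24
  1·m_1 + 4·m_2 + 1·m_3 = 6(Δ_2 - Δ_1) = 66
Clamped end conditions give two more equations: 2h_0·m_0 + h_0·m_1 = 6(Δ_0 - g'(-1)) = -15 and h_2·m_2 + 2h_2·m_3 = 6(g'(2) - Δ_2) = -36.
Hence m_0 = -6/5, m_1 = -63/5, m_2 = 138/5, m_3 = -159/5.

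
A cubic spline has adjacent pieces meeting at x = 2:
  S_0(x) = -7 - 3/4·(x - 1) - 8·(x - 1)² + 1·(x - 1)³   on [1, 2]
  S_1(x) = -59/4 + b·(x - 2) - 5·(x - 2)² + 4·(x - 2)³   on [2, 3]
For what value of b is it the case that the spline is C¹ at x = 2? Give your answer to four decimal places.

-13.7500

S_0'(x) = -3/4 - 16·(x - 1) + 3·(x - 1)², so S_0'(2) = -55/4. On the right, S_1'(2) = b, so b = -55/4.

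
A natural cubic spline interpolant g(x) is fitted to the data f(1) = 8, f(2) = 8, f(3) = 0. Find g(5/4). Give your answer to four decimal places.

With M_i denoting the second derivative at x_i, h_i = 1, 1, and Δ_i = (y_(i+1) − y_i)/h_i = 0, -8:
  1·M_0 + 4·M_1 + 1·M_2 = 6(Δ_1 - Δ_0) = -48
Natural end conditions: M_0 = M_2 = 0.
Solving the tridiagonal system: M_0 = 0, M_1 = -12, M_2 = 0.
On [1, 2], g(x) = 8 + 2·(x - 1) + 0·(x - 1)² - 2·(x - 1)³.
With (x - 1) = 1/4: g(5/4) = 271/32.

8.4688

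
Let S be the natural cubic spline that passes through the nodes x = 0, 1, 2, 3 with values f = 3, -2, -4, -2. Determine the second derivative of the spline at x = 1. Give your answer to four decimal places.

3.2000

Put M_i = S'' at the i-th knot. Here h = (1, 1, 1) and Δ = (-5, -2, 2), so the interior equations h_(i-1)·M_(i-1) + 2(h_(i-1)+h_i)·M_i + h_i·M_(i+1) = 6(Δ_i − Δ_(i-1)) read
  1·M_0 + 4·M_1 + 1·M_2 = 6(Δ_1 - Δ_0) = 18
  1·M_1 + 4·M_2 + 1·M_3 = 6(Δ_2 - Δ_1) = 24
Natural end conditions: M_0 = M_3 = 0.
Forward elimination and back-substitution give M_0 = 0, M_1 = 16/5, M_2 = 26/5, M_3 = 0.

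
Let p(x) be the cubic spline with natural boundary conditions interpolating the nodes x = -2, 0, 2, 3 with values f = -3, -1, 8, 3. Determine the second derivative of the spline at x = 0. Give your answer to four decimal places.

Write σ_i for p''(x_i). With h_i = 2, 2, 1 and divided differences Δ_i = 1, 9/2, -5, the continuity of p' gives the tridiagonal system
  2·σ_0 + 8·σ_1 + 2·σ_2 = 6(Δ_1 - Δ_0) = 21
  2·σ_1 + 6·σ_2 + 1·σ_3 = 6(Δ_2 - Δ_1) = -57
Natural end conditions: σ_0 = σ_3 = 0.
Solving the tridiagonal system: σ_0 = 0, σ_1 = 60/11, σ_2 = -249/22, σ_3 = 0.

5.4545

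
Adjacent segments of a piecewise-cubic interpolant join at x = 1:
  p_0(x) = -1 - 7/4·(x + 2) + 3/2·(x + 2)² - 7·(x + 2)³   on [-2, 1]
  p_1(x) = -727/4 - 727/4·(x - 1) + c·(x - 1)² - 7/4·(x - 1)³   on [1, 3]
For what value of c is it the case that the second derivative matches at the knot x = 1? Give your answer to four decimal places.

p_0''(x) = 3 - 42·(x + 2), so p_0''(1) = -123. On the right, p_1''(1) = 2c, so c = -123/2.

-61.5000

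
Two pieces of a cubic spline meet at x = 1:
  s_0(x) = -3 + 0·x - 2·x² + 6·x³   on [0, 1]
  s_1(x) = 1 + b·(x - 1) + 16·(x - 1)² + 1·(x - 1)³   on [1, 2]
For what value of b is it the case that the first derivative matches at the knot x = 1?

s_0'(x) = 0 - 4·x + 18·x², so s_0'(1) = 14. On the right, s_1'(1) = b, so b = 14.

14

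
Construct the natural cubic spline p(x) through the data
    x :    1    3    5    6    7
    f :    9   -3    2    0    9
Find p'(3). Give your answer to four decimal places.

Write σ_i for p''(x_i). With h_i = 2, 2, 1, 1 and divided differences Δ_i = -6, 5/2, -2, 9, the continuity of p' gives the tridiagonal system
  2·σ_0 + 8·σ_1 + 2·σ_2 = 6(Δ_1 - Δ_0) = 51
  2·σ_1 + 6·σ_2 + 1·σ_3 = 6(Δ_2 - Δ_1) = -27
  1·σ_2 + 4·σ_3 + 1·σ_4 = 6(Δ_3 - Δ_2) = 66
Natural end conditions: σ_0 = σ_4 = 0.
Forward elimination and back-substitution give σ_0 = 0, σ_1 = 507/56, σ_2 = -75/7, σ_3 = 537/28, σ_4 = 0.
On [3, 5], p'(x) = b_1 + 2c_1·(x - 3) + 3d_1·(x - 3)² with b_1 = Δ_1 - h_1(2σ_1 + σ_2)/6 = 1/28, c_1 = σ_1/2 = 507/112, d_1 = (σ_2 - σ_1)/(6h_1) = -369/224. So p'(3) = 1/28.

0.0357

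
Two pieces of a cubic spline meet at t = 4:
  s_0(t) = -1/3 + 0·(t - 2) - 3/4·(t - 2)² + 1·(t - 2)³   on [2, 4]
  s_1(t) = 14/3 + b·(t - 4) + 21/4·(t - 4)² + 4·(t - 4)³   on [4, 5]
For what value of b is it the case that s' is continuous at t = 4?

9

s_0'(t) = 0 - 3/2·(t - 2) + 3·(t - 2)², so s_0'(4) = 9. On the right, s_1'(4) = b, so b = 9.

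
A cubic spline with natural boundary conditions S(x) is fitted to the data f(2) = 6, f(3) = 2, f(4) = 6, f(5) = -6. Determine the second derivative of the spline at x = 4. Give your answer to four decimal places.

Put m_i = S'' at the i-th knot. Here h = (1, 1, 1) and Δ = (-4, 4, -12), so the interior equations h_(i-1)·m_(i-1) + 2(h_(i-1)+h_i)·m_i + h_i·m_(i+1) = 6(Δ_i − Δ_(i-1)) read
  1·m_0 + 4·m_1 + 1·m_2 = 6(Δ_1 - Δ_0) = 48
  1·m_1 + 4·m_2 + 1·m_3 = 6(Δ_2 - Δ_1) = -96
Natural end conditions: m_0 = m_3 = 0.
Hence m_0 = 0, m_1 = 96/5, m_2 = -144/5, m_3 = 0.

-28.8000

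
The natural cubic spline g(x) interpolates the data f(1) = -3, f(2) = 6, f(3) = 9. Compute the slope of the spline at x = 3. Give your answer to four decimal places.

Let M_i = g''(x_i). Step sizes h_i = 1, 1; slopes of the chords Δ_i = (y_(i+1) - y_i)/h_i = 9, 3.
  1·M_0 + 4·M_1 + 1·M_2 = 6(Δ_1 - Δ_0) = -36
Natural end conditions: M_0 = M_2 = 0.
Solving: M_0 = 0, M_1 = -9, M_2 = 0.
On [2, 3], g'(x) = b_1 + 2c_1·(x - 2) + 3d_1·(x - 2)² with b_1 = Δ_1 - h_1(2M_1 + M_2)/6 = 6, c_1 = M_1/2 = -9/2, d_1 = (M_2 - M_1)/(6h_1) = 3/2. So g'(3) = 3/2.

1.5000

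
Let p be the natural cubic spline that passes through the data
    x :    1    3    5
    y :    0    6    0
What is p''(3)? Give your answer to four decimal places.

-4.5000

Write M_i for p''(x_i). With h_i = 2, 2 and divided differences Δ_i = 3, -3, the continuity of p' gives the tridiagonal system
  2·M_0 + 8·M_1 + 2·M_2 = 6(Δ_1 - Δ_0) = -36
Natural end conditions: M_0 = M_2 = 0.
Solving: M_0 = 0, M_1 = -9/2, M_2 = 0.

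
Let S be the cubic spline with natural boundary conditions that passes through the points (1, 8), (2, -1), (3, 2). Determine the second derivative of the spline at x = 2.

18

Put σ_i = S'' at the i-th knot. Here h = (1, 1) and Δ = (-9, 3), so the interior equations h_(i-1)·σ_(i-1) + 2(h_(i-1)+h_i)·σ_i + h_i·σ_(i+1) = 6(Δ_i − Δ_(i-1)) read
  1·σ_0 + 4·σ_1 + 1·σ_2 = 6(Δ_1 - Δ_0) = 72
Natural end conditions: σ_0 = σ_2 = 0.
Solving: σ_0 = 0, σ_1 = 18, σ_2 = 0.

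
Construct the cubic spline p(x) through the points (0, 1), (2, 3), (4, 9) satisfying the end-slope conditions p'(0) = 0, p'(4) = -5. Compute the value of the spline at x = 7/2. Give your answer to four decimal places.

Put M_i = p'' at the i-th knot. Here h = (2, 2) and Δ = (1, 3), so the interior equations h_(i-1)·M_(i-1) + 2(h_(i-1)+h_i)·M_i + h_i·M_(i+1) = 6(Δ_i − Δ_(i-1)) read
  2·M_0 + 8·M_1 + 2·M_2 = 6(Δ_1 - Δ_0) = 12
Clamped end conditions give two more equations: 2h_0·M_0 + h_0·M_1 = 6(Δ_0 - p'(0)) = 6 and h_1·M_1 + 2h_1·M_2 = 6(p'(4) - Δ_1) = -48.
Forward elimination and back-substitution give M_0 = -5/4, M_1 = 11/2, M_2 = -59/4.
On [2, 4], p(x) = 3 + 17/4·(x - 2) + 11/4·(x - 2)² - 27/16·(x - 2)³.
With (x - 2) = 3/2: p(7/2) = 1263/128.

9.8672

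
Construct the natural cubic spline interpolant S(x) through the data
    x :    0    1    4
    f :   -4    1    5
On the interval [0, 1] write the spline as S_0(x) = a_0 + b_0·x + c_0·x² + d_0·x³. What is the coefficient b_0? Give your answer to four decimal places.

Put σ_i = S'' at the i-th knot. Here h = (1, 3) and Δ = (5, 4/3), so the interior equations h_(i-1)·σ_(i-1) + 2(h_(i-1)+h_i)·σ_i + h_i·σ_(i+1) = 6(Δ_i − Δ_(i-1)) read
  1·σ_0 + 8·σ_1 + 3·σ_2 = 6(Δ_1 - Δ_0) = -22
Natural end conditions: σ_0 = σ_2 = 0.
Hence σ_0 = 0, σ_1 = -11/4, σ_2 = 0.
On [0, 1], with S_0(x) = a_0 + b_0·x + c_0·x² + d_0·x³: c_0 = σ_0/2 = 0, d_0 = (σ_1 - σ_0)/(6h_0) = -11/24, b_0 = Δ_0 - h_0(2σ_0 + σ_1)/6 = 131/24.

5.4583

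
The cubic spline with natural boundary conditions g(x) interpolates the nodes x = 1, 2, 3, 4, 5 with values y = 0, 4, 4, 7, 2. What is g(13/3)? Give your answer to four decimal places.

Write M_i for g''(x_i). With h_i = 1, 1, 1, 1 and divided differences Δ_i = 4, 0, 3, -5, the continuity of g' gives the tridiagonal system
  1·M_0 + 4·M_1 + 1·M_2 = 6(Δ_1 - Δ_0) = -24
  1·M_1 + 4·M_2 + 1·M_3 = 6(Δ_2 - Δ_1) = 18
  1·M_2 + 4·M_3 + 1·M_4 = 6(Δ_3 - Δ_2) = -48
Natural end conditions: M_0 = M_4 = 0.
Hence M_0 = 0, M_1 = -60/7, M_2 = 72/7, M_3 = -102/7, M_4 = 0.
On [4, 5], g(x) = 7 - 1/7·(x - 4) - 51/7·(x - 4)² + 17/7·(x - 4)³.
With (x - 4) = 1/3: g(13/3) = 1178/189.

6.2328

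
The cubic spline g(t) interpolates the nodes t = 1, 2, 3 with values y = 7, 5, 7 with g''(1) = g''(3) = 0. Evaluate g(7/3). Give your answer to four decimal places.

Write m_i for g''(x_i). With h_i = 1, 1 and divided differences Δ_i = -2, 2, the continuity of g' gives the tridiagonal system
  1·m_0 + 4·m_1 + 1·m_2 = 6(Δ_1 - Δ_0) = 24
Natural end conditions: m_0 = m_2 = 0.
Forward elimination and back-substitution give m_0 = 0, m_1 = 6, m_2 = 0.
On [2, 3], g(t) = 5 + 0·(t - 2) + 3·(t - 2)² - 1·(t - 2)³.
With (t - 2) = 1/3: g(7/3) = 143/27.

5.2963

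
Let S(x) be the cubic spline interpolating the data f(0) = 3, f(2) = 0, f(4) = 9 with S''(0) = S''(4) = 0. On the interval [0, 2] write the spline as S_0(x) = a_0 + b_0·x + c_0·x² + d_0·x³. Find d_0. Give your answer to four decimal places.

0.3750

With σ_i denoting the second derivative at x_i, h_i = 2, 2, and Δ_i = (y_(i+1) − y_i)/h_i = -3/2, 9/2:
  2·σ_0 + 8·σ_1 + 2·σ_2 = 6(Δ_1 - Δ_0) = 36
Natural end conditions: σ_0 = σ_2 = 0.
Forward elimination and back-substitution give σ_0 = 0, σ_1 = 9/2, σ_2 = 0.
On [0, 2], with S_0(x) = a_0 + b_0·x + c_0·x² + d_0·x³: c_0 = σ_0/2 = 0, d_0 = (σ_1 - σ_0)/(6h_0) = 3/8, b_0 = Δ_0 - h_0(2σ_0 + σ_1)/6 = -3.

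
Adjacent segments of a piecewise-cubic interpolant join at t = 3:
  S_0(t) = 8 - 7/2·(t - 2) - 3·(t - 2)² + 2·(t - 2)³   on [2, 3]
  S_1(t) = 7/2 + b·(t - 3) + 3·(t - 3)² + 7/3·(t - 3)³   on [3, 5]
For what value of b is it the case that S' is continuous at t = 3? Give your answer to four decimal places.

-3.5000

S_0'(t) = -7/2 - 6·(t - 2) + 6·(t - 2)², so S_0'(3) = -7/2. On the right, S_1'(3) = b, so b = -7/2.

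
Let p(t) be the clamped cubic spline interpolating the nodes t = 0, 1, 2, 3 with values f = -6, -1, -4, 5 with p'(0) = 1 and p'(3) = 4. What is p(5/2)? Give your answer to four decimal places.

0.4250

Write m_i for p''(x_i). With h_i = 1, 1, 1 and divided differences Δ_i = 5, -3, 9, the continuity of p' gives the tridiagonal system
  1·m_0 + 4·m_1 + 1·m_2 = 6(Δ_1 - Δ_0) = -48
  1·m_1 + 4·m_2 + 1·m_3 = 6(Δ_2 - Δ_1) = 72
Clamped end conditions give two more equations: 2h_0·m_0 + h_0·m_1 = 6(Δ_0 - p'(0)) = 24 and h_2·m_2 + 2h_2·m_3 = 6(p'(3) - Δ_2) = -30.
Hence m_0 = 126/5, m_1 = -132/5, m_2 = 162/5, m_3 = -156/5.
On [2, 3], p(t) = -4 + 17/5·(t - 2) + 81/5·(t - 2)² - 53/5·(t - 2)³.
With (t - 2) = 1/2: p(5/2) = 17/40.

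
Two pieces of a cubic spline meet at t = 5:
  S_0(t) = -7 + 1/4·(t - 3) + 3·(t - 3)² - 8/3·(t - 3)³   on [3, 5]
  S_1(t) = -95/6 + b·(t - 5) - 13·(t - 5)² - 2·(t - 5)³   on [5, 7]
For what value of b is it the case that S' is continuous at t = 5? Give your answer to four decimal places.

S_0'(t) = 1/4 + 6·(t - 3) - 8·(t - 3)², so S_0'(5) = -79/4. On the right, S_1'(5) = b, so b = -79/4.

-19.7500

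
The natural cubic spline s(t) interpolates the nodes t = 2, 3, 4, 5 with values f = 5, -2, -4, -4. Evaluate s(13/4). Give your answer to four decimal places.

-2.9406

Write M_i for s''(x_i). With h_i = 1, 1, 1 and divided differences Δ_i = -7, -2, 0, the continuity of s' gives the tridiagonal system
  1·M_0 + 4·M_1 + 1·M_2 = 6(Δ_1 - Δ_0) = 30
  1·M_1 + 4·M_2 + 1·M_3 = 6(Δ_2 - Δ_1) = 12
Natural end conditions: M_0 = M_3 = 0.
Hence M_0 = 0, M_1 = 36/5, M_2 = 6/5, M_3 = 0.
On [3, 4], s(t) = -2 - 23/5·(t - 3) + 18/5·(t - 3)² - 1·(t - 3)³.
With (t - 3) = 1/4: s(13/4) = -941/320.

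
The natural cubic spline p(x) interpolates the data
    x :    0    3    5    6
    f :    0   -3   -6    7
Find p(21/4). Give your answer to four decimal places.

-3.6055

Let σ_i = p''(x_i). Step sizes h_i = 3, 2, 1; slopes of the chords Δ_i = (y_(i+1) - y_i)/h_i = -1, -3/2, 13.
  3·σ_0 + 10·σ_1 + 2·σ_2 = 6(Δ_1 - Δ_0) = -3
  2·σ_1 + 6·σ_2 + 1·σ_3 = 6(Δ_2 - Δ_1) = 87
Natural end conditions: σ_0 = σ_3 = 0.
Solving the tridiagonal system: σ_0 = 0, σ_1 = -24/7, σ_2 = 219/14, σ_3 = 0.
On [5, 6], p(x) = -6 + 109/14·(x - 5) + 219/28·(x - 5)² - 73/28·(x - 5)³.
With (x - 5) = 1/4: p(21/4) = -923/256.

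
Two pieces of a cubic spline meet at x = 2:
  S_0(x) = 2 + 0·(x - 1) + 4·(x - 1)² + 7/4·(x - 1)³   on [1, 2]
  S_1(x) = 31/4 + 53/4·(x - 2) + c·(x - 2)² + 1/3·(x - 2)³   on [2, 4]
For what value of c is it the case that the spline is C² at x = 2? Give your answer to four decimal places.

S_0''(x) = 8 + 21/2·(x - 1), so S_0''(2) = 37/2. On the right, S_1''(2) = 2c, so c = 37/4.

9.2500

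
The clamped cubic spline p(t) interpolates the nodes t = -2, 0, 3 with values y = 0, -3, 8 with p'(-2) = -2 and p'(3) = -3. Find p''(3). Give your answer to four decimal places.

-9.9667

Write M_i for p''(x_i). With h_i = 2, 3 and divided differences Δ_i = -3/2, 11/3, the continuity of p' gives the tridiagonal system
  2·M_0 + 10·M_1 + 3·M_2 = 6(Δ_1 - Δ_0) = 31
Clamped end conditions give two more equations: 2h_0·M_0 + h_0·M_1 = 6(Δ_0 - p'(-2)) = 3 and h_1·M_1 + 2h_1·M_2 = 6(p'(3) - Δ_1) = -40.
Forward elimination and back-substitution give M_0 = -51/20, M_1 = 33/5, M_2 = -299/30.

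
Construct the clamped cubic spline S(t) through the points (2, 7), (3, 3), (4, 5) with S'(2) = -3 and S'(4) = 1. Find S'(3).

-1

Put σ_i = S'' at the i-th knot. Here h = (1, 1) and Δ = (-4, 2), so the interior equations h_(i-1)·σ_(i-1) + 2(h_(i-1)+h_i)·σ_i + h_i·σ_(i+1) = 6(Δ_i − Δ_(i-1)) read
  1·σ_0 + 4·σ_1 + 1·σ_2 = 6(Δ_1 - Δ_0) = 36
Clamped end conditions give two more equations: 2h_0·σ_0 + h_0·σ_1 = 6(Δ_0 - S'(2)) = -6 and h_1·σ_1 + 2h_1·σ_2 = 6(S'(4) - Δ_1) = -6.
Solving: σ_0 = -10, σ_1 = 14, σ_2 = -10.
On [3, 4], S'(t) = b_1 + 2c_1·(t - 3) + 3d_1·(t - 3)² with b_1 = Δ_1 - h_1(2σ_1 + σ_2)/6 = -1, c_1 = σ_1/2 = 7, d_1 = (σ_2 - σ_1)/(6h_1) = -4. So S'(3) = -1.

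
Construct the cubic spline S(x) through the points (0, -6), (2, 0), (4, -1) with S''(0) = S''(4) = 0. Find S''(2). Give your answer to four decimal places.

Write σ_i for S''(x_i). With h_i = 2, 2 and divided differences Δ_i = 3, -1/2, the continuity of S' gives the tridiagonal system
  2·σ_0 + 8·σ_1 + 2·σ_2 = 6(Δ_1 - Δ_0) = -21
Natural end conditions: σ_0 = σ_2 = 0.
Solving: σ_0 = 0, σ_1 = -21/8, σ_2 = 0.

-2.6250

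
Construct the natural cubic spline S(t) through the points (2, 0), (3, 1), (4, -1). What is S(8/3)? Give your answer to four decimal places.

Write σ_i for S''(x_i). With h_i = 1, 1 and divided differences Δ_i = 1, -2, the continuity of S' gives the tridiagonal system
  1·σ_0 + 4·σ_1 + 1·σ_2 = 6(Δ_1 - Δ_0) = -18
Natural end conditions: σ_0 = σ_2 = 0.
Solving the tridiagonal system: σ_0 = 0, σ_1 = -9/2, σ_2 = 0.
On [2, 3], S(t) = 0 + 7/4·(t - 2) + 0·(t - 2)² - 3/4·(t - 2)³.
With (t - 2) = 2/3: S(8/3) = 17/18.

0.9444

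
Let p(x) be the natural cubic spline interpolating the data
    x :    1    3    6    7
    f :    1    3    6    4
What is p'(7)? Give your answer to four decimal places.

Put M_i = p'' at the i-th knot. Here h = (2, 3, 1) and Δ = (1, 1, -2), so the interior equations h_(i-1)·M_(i-1) + 2(h_(i-1)+h_i)·M_i + h_i·M_(i+1) = 6(Δ_i − Δ_(i-1)) read
  2·M_0 + 10·M_1 + 3·M_2 = 6(Δ_1 - Δ_0) = 0
  3·M_1 + 8·M_2 + 1·M_3 = 6(Δ_2 - Δ_1) = -18
Natural end conditions: M_0 = M_3 = 0.
Solving the tridiagonal system: M_0 = 0, M_1 = 54/71, M_2 = -180/71, M_3 = 0.
On [6, 7], p'(x) = b_2 + 2c_2·(x - 6) + 3d_2·(x - 6)² with b_2 = Δ_2 - h_2(2M_2 + M_3)/6 = -82/71, c_2 = M_2/2 = -90/71, d_2 = (M_3 - M_2)/(6h_2) = 30/71. So p'(7) = -172/71.

-2.4225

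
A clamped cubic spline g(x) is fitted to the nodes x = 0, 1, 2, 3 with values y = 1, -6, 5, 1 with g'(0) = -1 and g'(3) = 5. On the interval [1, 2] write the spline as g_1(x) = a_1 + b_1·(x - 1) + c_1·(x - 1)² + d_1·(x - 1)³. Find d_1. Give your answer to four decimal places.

With σ_i denoting the second derivative at x_i, h_i = 1, 1, 1, and Δ_i = (y_(i+1) − y_i)/h_i = -7, 11, -4:
  1·σ_0 + 4·σ_1 + 1·σ_2 = 6(Δ_1 - Δ_0) = 108
  1·σ_1 + 4·σ_2 + 1·σ_3 = 6(Δ_2 - Δ_1) = -90
Clamped end conditions give two more equations: 2h_0·σ_0 + h_0·σ_1 = 6(Δ_0 - g'(0)) = -36 and h_2·σ_2 + 2h_2·σ_3 = 6(g'(3) - Δ_2) = 54.
Solving: σ_0 = -214/5, σ_1 = 248/5, σ_2 = -238/5, σ_3 = 254/5.
On [1, 2], with g_1(x) = a_1 + b_1·(x - 1) + c_1·(x - 1)² + d_1·(x - 1)³: c_1 = σ_1/2 = 124/5, d_1 = (σ_2 - σ_1)/(6h_1) = -81/5, b_1 = Δ_1 - h_1(2σ_1 + σ_2)/6 = 12/5.

-16.2000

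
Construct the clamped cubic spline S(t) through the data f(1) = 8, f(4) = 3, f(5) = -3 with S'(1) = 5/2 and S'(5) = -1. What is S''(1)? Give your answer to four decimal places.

Put M_i = S'' at the i-th knot. Here h = (3, 1) and Δ = (-5/3, -6), so the interior equations h_(i-1)·M_(i-1) + 2(h_(i-1)+h_i)·M_i + h_i·M_(i+1) = 6(Δ_i − Δ_(i-1)) read
  3·M_0 + 8·M_1 + 1·M_2 = 6(Δ_1 - Δ_0) = -26
Clamped end conditions give two more equations: 2h_0·M_0 + h_0·M_1 = 6(Δ_0 - S'(1)) = -25 and h_1·M_1 + 2h_1·M_2 = 6(S'(5) - Δ_1) = 30.
Forward elimination and back-substitution give M_0 = -43/24, M_1 = -19/4, M_2 = 139/8.

-1.7917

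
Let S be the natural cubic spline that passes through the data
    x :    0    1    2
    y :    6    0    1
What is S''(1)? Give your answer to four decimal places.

10.5000

With m_i denoting the second derivative at x_i, h_i = 1, 1, and Δ_i = (y_(i+1) − y_i)/h_i = -6, 1:
  1·m_0 + 4·m_1 + 1·m_2 = 6(Δ_1 - Δ_0) = 42
Natural end conditions: m_0 = m_2 = 0.
Solving: m_0 = 0, m_1 = 21/2, m_2 = 0.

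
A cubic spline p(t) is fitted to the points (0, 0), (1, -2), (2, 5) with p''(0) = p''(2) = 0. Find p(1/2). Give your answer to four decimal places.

-1.8438

Let σ_i = p''(x_i). Step sizes h_i = 1, 1; slopes of the chords Δ_i = (y_(i+1) - y_i)/h_i = -2, 7.
  1·σ_0 + 4·σ_1 + 1·σ_2 = 6(Δ_1 - Δ_0) = 54
Natural end conditions: σ_0 = σ_2 = 0.
Solving: σ_0 = 0, σ_1 = 27/2, σ_2 = 0.
On [0, 1], p(t) = 0 - 17/4·t + 0·t² + 9/4·t³.
With t = 1/2: p(1/2) = -59/32.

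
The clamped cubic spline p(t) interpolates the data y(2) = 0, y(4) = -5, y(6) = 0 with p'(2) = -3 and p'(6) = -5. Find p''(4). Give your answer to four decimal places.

8.5000

With M_i denoting the second derivative at x_i, h_i = 2, 2, and Δ_i = (y_(i+1) − y_i)/h_i = -5/2, 5/2:
  2·M_0 + 8·M_1 + 2·M_2 = 6(Δ_1 - Δ_0) = 30
Clamped end conditions give two more equations: 2h_0·M_0 + h_0·M_1 = 6(Δ_0 - p'(2)) = 3 and h_1·M_1 + 2h_1·M_2 = 6(p'(6) - Δ_1) = -45.
Forward elimination and back-substitution give M_0 = -7/2, M_1 = 17/2, M_2 = -31/2.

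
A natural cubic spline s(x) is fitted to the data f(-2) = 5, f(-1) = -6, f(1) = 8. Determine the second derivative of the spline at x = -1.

Let σ_i = s''(x_i). Step sizes h_i = 1, 2; slopes of the chords Δ_i = (y_(i+1) - y_i)/h_i = -11, 7.
  1·σ_0 + 6·σ_1 + 2·σ_2 = 6(Δ_1 - Δ_0) = 108
Natural end conditions: σ_0 = σ_2 = 0.
Solving the tridiagonal system: σ_0 = 0, σ_1 = 18, σ_2 = 0.

18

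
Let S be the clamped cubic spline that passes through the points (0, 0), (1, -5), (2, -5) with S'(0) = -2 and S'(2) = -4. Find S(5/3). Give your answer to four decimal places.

-4.5741

Write M_i for S''(x_i). With h_i = 1, 1 and divided differences Δ_i = -5, 0, the continuity of S' gives the tridiagonal system
  1·M_0 + 4·M_1 + 1·M_2 = 6(Δ_1 - Δ_0) = 30
Clamped end conditions give two more equations: 2h_0·M_0 + h_0·M_1 = 6(Δ_0 - S'(0)) = -18 and h_1·M_1 + 2h_1·M_2 = 6(S'(2) - Δ_1) = -24.
Hence M_0 = -35/2, M_1 = 17, M_2 = -41/2.
On [1, 2], S(x) = -5 - 9/4·(x - 1) + 17/2·(x - 1)² - 25/4·(x - 1)³.
With (x - 1) = 2/3: S(5/3) = -247/54.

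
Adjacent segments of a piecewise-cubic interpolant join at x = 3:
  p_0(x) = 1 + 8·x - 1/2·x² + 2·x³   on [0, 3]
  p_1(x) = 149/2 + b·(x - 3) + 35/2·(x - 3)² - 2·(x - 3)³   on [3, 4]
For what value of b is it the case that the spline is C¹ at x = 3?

p_0'(x) = 8 - 1·x + 6·x², so p_0'(3) = 59. On the right, p_1'(3) = b, so b = 59.

59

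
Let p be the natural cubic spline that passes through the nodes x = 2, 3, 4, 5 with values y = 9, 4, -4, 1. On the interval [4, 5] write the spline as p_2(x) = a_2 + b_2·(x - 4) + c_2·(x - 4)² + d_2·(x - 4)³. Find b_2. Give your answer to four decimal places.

-2.3333

With σ_i denoting the second derivative at x_i, h_i = 1, 1, 1, and Δ_i = (y_(i+1) − y_i)/h_i = -5, -8, 5:
  1·σ_0 + 4·σ_1 + 1·σ_2 = 6(Δ_1 - Δ_0) = -18
  1·σ_1 + 4·σ_2 + 1·σ_3 = 6(Δ_2 - Δ_1) = 78
Natural end conditions: σ_0 = σ_3 = 0.
Solving the tridiagonal system: σ_0 = 0, σ_1 = -10, σ_2 = 22, σ_3 = 0.
On [4, 5], with p_2(x) = a_2 + b_2·(x - 4) + c_2·(x - 4)² + d_2·(x - 4)³: c_2 = σ_2/2 = 11, d_2 = (σ_3 - σ_2)/(6h_2) = -11/3, b_2 = Δ_2 - h_2(2σ_2 + σ_3)/6 = -7/3.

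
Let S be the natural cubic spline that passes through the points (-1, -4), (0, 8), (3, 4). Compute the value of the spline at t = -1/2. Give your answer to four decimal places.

2.6250

Put M_i = S'' at the i-th knot. Here h = (1, 3) and Δ = (12, -4/3), so the interior equations h_(i-1)·M_(i-1) + 2(h_(i-1)+h_i)·M_i + h_i·M_(i+1) = 6(Δ_i − Δ_(i-1)) read
  1·M_0 + 8·M_1 + 3·M_2 = 6(Δ_1 - Δ_0) = -80
Natural end conditions: M_0 = M_2 = 0.
Solving the tridiagonal system: M_0 = 0, M_1 = -10, M_2 = 0.
On [-1, 0], S(t) = -4 + 41/3·(t + 1) + 0·(t + 1)² - 5/3·(t + 1)³.
With (t + 1) = 1/2: S(-1/2) = 21/8.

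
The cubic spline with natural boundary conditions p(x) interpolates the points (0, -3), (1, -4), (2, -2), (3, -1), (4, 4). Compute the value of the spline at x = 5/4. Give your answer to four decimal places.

Write σ_i for p''(x_i). With h_i = 1, 1, 1, 1 and divided differences Δ_i = -1, 2, 1, 5, the continuity of p' gives the tridiagonal system
  1·σ_0 + 4·σ_1 + 1·σ_2 = 6(Δ_1 - Δ_0) = 18
  1·σ_1 + 4·σ_2 + 1·σ_3 = 6(Δ_2 - Δ_1) = -6
  1·σ_2 + 4·σ_3 + 1·σ_4 = 6(Δ_3 - Δ_2) = 24
Natural end conditions: σ_0 = σ_4 = 0.
Hence σ_0 = 0, σ_1 = 159/28, σ_2 = -33/7, σ_3 = 201/28, σ_4 = 0.
On [1, 2], p(x) = -4 + 25/28·(x - 1) + 159/56·(x - 1)² - 97/56·(x - 1)³.
With (x - 1) = 1/4: p(5/4) = -12997/3584.

-3.6264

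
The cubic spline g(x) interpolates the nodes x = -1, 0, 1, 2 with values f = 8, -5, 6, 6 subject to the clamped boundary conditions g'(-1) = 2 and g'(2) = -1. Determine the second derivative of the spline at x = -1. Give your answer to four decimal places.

-77.2000

Put M_i = g'' at the i-th knot. Here h = (1, 1, 1) and Δ = (-13, 11, 0), so the interior equations h_(i-1)·M_(i-1) + 2(h_(i-1)+h_i)·M_i + h_i·M_(i+1) = 6(Δ_i − Δ_(i-1)) read
  1·M_0 + 4·M_1 + 1·M_2 = 6(Δ_1 - Δ_0) = 144
  1·M_1 + 4·M_2 + 1·M_3 = 6(Δ_2 - Δ_1) = -66
Clamped end conditions give two more equations: 2h_0·M_0 + h_0·M_1 = 6(Δ_0 - g'(-1)) = -90 and h_2·M_2 + 2h_2·M_3 = 6(g'(2) - Δ_2) = -6.
Hence M_0 = -386/5, M_1 = 322/5, M_2 = -182/5, M_3 = 76/5.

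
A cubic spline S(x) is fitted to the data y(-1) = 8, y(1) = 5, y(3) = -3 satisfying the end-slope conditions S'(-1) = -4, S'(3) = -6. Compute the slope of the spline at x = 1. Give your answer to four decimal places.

-1.6250

Write σ_i for S''(x_i). With h_i = 2, 2 and divided differences Δ_i = -3/2, -4, the continuity of S' gives the tridiagonal system
  2·σ_0 + 8·σ_1 + 2·σ_2 = 6(Δ_1 - Δ_0) = -15
Clamped end conditions give two more equations: 2h_0·σ_0 + h_0·σ_1 = 6(Δ_0 - S'(-1)) = 15 and h_1·σ_1 + 2h_1·σ_2 = 6(S'(3) - Δ_1) = -12.
Solving: σ_0 = 41/8, σ_1 = -11/4, σ_2 = -13/8.
On [1, 3], S'(x) = b_1 + 2c_1·(x - 1) + 3d_1·(x - 1)² with b_1 = Δ_1 - h_1(2σ_1 + σ_2)/6 = -13/8, c_1 = σ_1/2 = -11/8, d_1 = (σ_2 - σ_1)/(6h_1) = 3/32. So S'(1) = -13/8.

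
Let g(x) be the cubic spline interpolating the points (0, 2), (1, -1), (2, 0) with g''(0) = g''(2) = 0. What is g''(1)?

Let m_i = g''(x_i). Step sizes h_i = 1, 1; slopes of the chords Δ_i = (y_(i+1) - y_i)/h_i = -3, 1.
  1·m_0 + 4·m_1 + 1·m_2 = 6(Δ_1 - Δ_0) = 24
Natural end conditions: m_0 = m_2 = 0.
Solving the tridiagonal system: m_0 = 0, m_1 = 6, m_2 = 0.

6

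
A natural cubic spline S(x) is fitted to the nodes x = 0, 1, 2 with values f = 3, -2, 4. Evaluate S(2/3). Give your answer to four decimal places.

-1.3519

With σ_i denoting the second derivative at x_i, h_i = 1, 1, and Δ_i = (y_(i+1) − y_i)/h_i = -5, 6:
  1·σ_0 + 4·σ_1 + 1·σ_2 = 6(Δ_1 - Δ_0) = 66
Natural end conditions: σ_0 = σ_2 = 0.
Solving: σ_0 = 0, σ_1 = 33/2, σ_2 = 0.
On [0, 1], S(x) = 3 - 31/4·x + 0·x² + 11/4·x³.
With x = 2/3: S(2/3) = -73/54.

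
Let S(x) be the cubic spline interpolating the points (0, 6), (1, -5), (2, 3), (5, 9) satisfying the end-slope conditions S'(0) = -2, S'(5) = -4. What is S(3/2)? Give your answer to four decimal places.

Let m_i = S''(x_i). Step sizes h_i = 1, 1, 3; slopes of the chords Δ_i = (y_(i+1) - y_i)/h_i = -11, 8, 2.
  1·m_0 + 4·m_1 + 1·m_2 = 6(Δ_1 - Δ_0) = 114
  1·m_1 + 8·m_2 + 3·m_3 = 6(Δ_2 - Δ_1) = -36
Clamped end conditions give two more equations: 2h_0·m_0 + h_0·m_1 = 6(Δ_0 - S'(0)) = -54 and h_2·m_2 + 2h_2·m_3 = 6(S'(5) - Δ_2) = -36.
Forward elimination and back-substitution give m_0 = -1406/29, m_1 = 1246/29, m_2 = -272/29, m_3 = -38/29.
On [1, 2], S(x) = -5 - 138/29·(x - 1) + 623/29·(x - 1)² - 253/29·(x - 1)³.
With (x - 1) = 1/2: S(3/2) = -719/232.

-3.0991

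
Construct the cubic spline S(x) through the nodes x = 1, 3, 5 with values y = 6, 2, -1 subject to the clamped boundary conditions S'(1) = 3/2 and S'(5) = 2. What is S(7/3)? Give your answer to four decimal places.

Write m_i for S''(x_i). With h_i = 2, 2 and divided differences Δ_i = -2, -3/2, the continuity of S' gives the tridiagonal system
  2·m_0 + 8·m_1 + 2·m_2 = 6(Δ_1 - Δ_0) = 3
Clamped end conditions give two more equations: 2h_0·m_0 + h_0·m_1 = 6(Δ_0 - S'(1)) = -21 and h_1·m_1 + 2h_1·m_2 = 6(S'(5) - Δ_1) = 21.
Solving: m_0 = -11/2, m_1 = 1/2, m_2 = 5.
On [1, 3], S(x) = 6 + 3/2·(x - 1) - 11/4·(x - 1)² + 1/2·(x - 1)³.
With (x - 1) = 4/3: S(7/3) = 116/27.

4.2963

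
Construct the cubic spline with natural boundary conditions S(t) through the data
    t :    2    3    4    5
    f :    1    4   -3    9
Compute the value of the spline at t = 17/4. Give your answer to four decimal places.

Let M_i = S''(x_i). Step sizes h_i = 1, 1, 1; slopes of the chords Δ_i = (y_(i+1) - y_i)/h_i = 3, -7, 12.
  1·M_0 + 4·M_1 + 1·M_2 = 6(Δ_1 - Δ_0) = -60
  1·M_1 + 4·M_2 + 1·M_3 = 6(Δ_2 - Δ_1) = 114
Natural end conditions: M_0 = M_3 = 0.
Solving: M_0 = 0, M_1 = -118/5, M_2 = 172/5, M_3 = 0.
On [4, 5], S(t) = -3 + 8/15·(t - 4) + 86/5·(t - 4)² - 86/15·(t - 4)³.
With (t - 4) = 1/4: S(17/4) = -301/160.

-1.8813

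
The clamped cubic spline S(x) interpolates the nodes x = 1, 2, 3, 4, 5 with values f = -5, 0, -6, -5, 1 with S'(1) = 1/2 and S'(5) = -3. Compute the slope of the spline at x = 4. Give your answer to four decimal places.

With σ_i denoting the second derivative at x_i, h_i = 1, 1, 1, 1, and Δ_i = (y_(i+1) − y_i)/h_i = 5, -6, 1, 6:
  1·σ_0 + 4·σ_1 + 1·σ_2 = 6(Δ_1 - Δ_0) = -66
  1·σ_1 + 4·σ_2 + 1·σ_3 = 6(Δ_2 - Δ_1) = 42
  1·σ_2 + 4·σ_3 + 1·σ_4 = 6(Δ_3 - Δ_2) = 30
Clamped end conditions give two more equations: 2h_0·σ_0 + h_0·σ_1 = 6(Δ_0 - S'(1)) = 27 and h_3·σ_3 + 2h_3·σ_4 = 6(S'(5) - Δ_3) = -54.
Solving: σ_0 = 215/8, σ_1 = -107/4, σ_2 = 113/8, σ_3 = 49/4, σ_4 = -265/8.
On [4, 5], S'(x) = b_3 + 2c_3·(x - 4) + 3d_3·(x - 4)² with b_3 = Δ_3 - h_3(2σ_3 + σ_4)/6 = 119/16, c_3 = σ_3/2 = 49/8, d_3 = (σ_4 - σ_3)/(6h_3) = -121/16. So S'(4) = 119/16.

7.4375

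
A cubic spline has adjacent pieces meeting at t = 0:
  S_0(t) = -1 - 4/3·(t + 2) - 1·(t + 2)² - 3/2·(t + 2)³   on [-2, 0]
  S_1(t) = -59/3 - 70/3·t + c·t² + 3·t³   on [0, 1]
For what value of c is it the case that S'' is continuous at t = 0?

S_0''(t) = -2 - 9·(t + 2), so S_0''(0) = -20. On the right, S_1''(0) = 2c, so c = -10.

-10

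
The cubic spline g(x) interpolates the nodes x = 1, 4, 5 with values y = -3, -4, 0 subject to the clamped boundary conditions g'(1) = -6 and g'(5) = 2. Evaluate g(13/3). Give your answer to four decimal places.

-2.4630

Put M_i = g'' at the i-th knot. Here h = (3, 1) and Δ = (-1/3, 4), so the interior equations h_(i-1)·M_(i-1) + 2(h_(i-1)+h_i)·M_i + h_i·M_(i+1) = 6(Δ_i − Δ_(i-1)) read
  3·M_0 + 8·M_1 + 1·M_2 = 6(Δ_1 - Δ_0) = 26
Clamped end conditions give two more equations: 2h_0·M_0 + h_0·M_1 = 6(Δ_0 - g'(1)) = 34 and h_1·M_1 + 2h_1·M_2 = 6(g'(5) - Δ_1) = -12.
Hence M_0 = 53/12, M_1 = 5/2, M_2 = -29/4.
On [4, 5], g(x) = -4 + 35/8·(x - 4) + 5/4·(x - 4)² - 13/8·(x - 4)³.
With (x - 4) = 1/3: g(13/3) = -133/54.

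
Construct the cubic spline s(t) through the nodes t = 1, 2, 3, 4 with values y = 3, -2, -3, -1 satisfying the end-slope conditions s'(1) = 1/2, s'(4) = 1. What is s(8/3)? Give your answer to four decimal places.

Put M_i = s'' at the i-th knot. Here h = (1, 1, 1) and Δ = (-5, -1, 2), so the interior equations h_(i-1)·M_(i-1) + 2(h_(i-1)+h_i)·M_i + h_i·M_(i+1) = 6(Δ_i − Δ_(i-1)) read
  1·M_0 + 4·M_1 + 1·M_2 = 6(Δ_1 - Δ_0) = 24
  1·M_1 + 4·M_2 + 1·M_3 = 6(Δ_2 - Δ_1) = 18
Clamped end conditions give two more equations: 2h_0·M_0 + h_0·M_1 = 6(Δ_0 - s'(1)) = -33 and h_2·M_2 + 2h_2·M_3 = 6(s'(4) - Δ_2) = -6.
Solving: M_0 = -328/15, M_1 = 161/15, M_2 = 44/15, M_3 = -67/15.
On [2, 3], s(t) = -2 - 76/15·(t - 2) + 161/30·(t - 2)² - 13/10·(t - 2)³.
With (t - 2) = 2/3: s(8/3) = -152/45.

-3.3778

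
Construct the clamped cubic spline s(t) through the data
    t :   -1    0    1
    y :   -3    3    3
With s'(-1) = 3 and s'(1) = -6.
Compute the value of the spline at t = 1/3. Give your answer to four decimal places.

Let σ_i = s''(x_i). Step sizes h_i = 1, 1; slopes of the chords Δ_i = (y_(i+1) - y_i)/h_i = 6, 0.
  1·σ_0 + 4·σ_1 + 1·σ_2 = 6(Δ_1 - Δ_0) = -36
Clamped end conditions give two more equations: 2h_0·σ_0 + h_0·σ_1 = 6(Δ_0 - s'(-1)) = 18 and h_1·σ_1 + 2h_1·σ_2 = 6(s'(1) - Δ_1) = -36.
Hence σ_0 = 27/2, σ_1 = -9, σ_2 = -27/2.
On [0, 1], s(t) = 3 + 21/4·t - 9/2·t² - 3/4·t³.
With t = 1/3: s(1/3) = 38/9.

4.2222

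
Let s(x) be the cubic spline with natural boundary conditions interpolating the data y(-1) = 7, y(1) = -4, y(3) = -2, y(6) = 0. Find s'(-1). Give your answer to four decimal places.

With σ_i denoting the second derivative at x_i, h_i = 2, 2, 3, and Δ_i = (y_(i+1) − y_i)/h_i = -11/2, 1, 2/3:
  2·σ_0 + 8·σ_1 + 2·σ_2 = 6(Δ_1 - Δ_0) = 39
  2·σ_1 + 10·σ_2 + 3·σ_3 = 6(Δ_2 - Δ_1) = -2
Natural end conditions: σ_0 = σ_3 = 0.
Forward elimination and back-substitution give σ_0 = 0, σ_1 = 197/38, σ_2 = -47/38, σ_3 = 0.
On [-1, 1], s'(x) = b_0 + 2c_0·(x + 1) + 3d_0·(x + 1)² with b_0 = Δ_0 - h_0(2σ_0 + σ_1)/6 = -412/57, c_0 = σ_0/2 = 0, d_0 = (σ_1 - σ_0)/(6h_0) = 197/456. So s'(-1) = -412/57.

-7.2281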